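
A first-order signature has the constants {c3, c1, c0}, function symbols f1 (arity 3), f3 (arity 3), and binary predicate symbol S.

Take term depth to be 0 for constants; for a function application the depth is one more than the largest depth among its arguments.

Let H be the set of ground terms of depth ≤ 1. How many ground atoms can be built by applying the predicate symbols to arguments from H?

3249

First count ground terms of depth ≤ 1.
If N_k denotes the number of depth-≤k ground terms, the 3 constants give N_0 = 3, and each function symbol of arity r contributes N_{k-1}^r new terms at level k: N_k = 3 + N_{k-1}^3 + N_{k-1}^3.
N_0 = 3
N_1 = 3 + 3^3 + 3^3 = 57
So |H| = 57.
For each predicate symbol, the number of ground atoms is |H| raised to its arity; summing:
  S: 57^2 = 3249
Total ground atoms: 3249.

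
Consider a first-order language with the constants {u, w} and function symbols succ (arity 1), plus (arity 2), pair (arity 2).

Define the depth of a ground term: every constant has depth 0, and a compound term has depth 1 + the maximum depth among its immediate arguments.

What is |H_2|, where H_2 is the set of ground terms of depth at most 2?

302

Count level by level. With function symbols succ/1, plus/2, pair/2, the terms of depth ≤ k are the 2 constants together with each function applied to depth-≤(k−1) tuples, so N_k = 2 + N_{k-1} + N_{k-1}^2 + N_{k-1}^2.
N_0 = 2
N_1 = 2 + 2 + 2^2 + 2^2 = 12
N_2 = 2 + 12 + 12^2 + 12^2 = 302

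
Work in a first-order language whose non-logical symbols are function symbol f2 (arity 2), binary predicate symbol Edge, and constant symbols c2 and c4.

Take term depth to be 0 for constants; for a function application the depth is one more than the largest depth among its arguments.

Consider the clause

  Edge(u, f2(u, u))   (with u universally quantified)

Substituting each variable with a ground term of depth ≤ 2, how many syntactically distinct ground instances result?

Ground terms of depth ≤ 2:
  If N_k denotes the number of depth-≤k ground terms, the 2 constants give N_0 = 2, and each function symbol of arity r contributes N_{k-1}^r new terms at level k: N_k = 2 + N_{k-1}^2.
  N_0 = 2
  N_1 = 2 + 2^2 = 6
  N_2 = 2 + 6^2 = 38
So there are 38 ground terms available for substitution.
The clause has 1 distinct variable (u), which appears in the body. In the free term algebra distinct substitutions yield syntactically distinct ground instances.
Number of ground instances = 38.

38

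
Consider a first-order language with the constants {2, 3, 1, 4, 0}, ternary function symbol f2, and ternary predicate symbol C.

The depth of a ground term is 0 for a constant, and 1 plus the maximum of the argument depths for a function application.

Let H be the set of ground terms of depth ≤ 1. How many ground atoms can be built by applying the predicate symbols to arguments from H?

First count ground terms of depth ≤ 1.
If N_k denotes the number of depth-≤k ground terms, the 5 constants give N_0 = 5, and each function symbol of arity r contributes N_{k-1}^r new terms at level k: N_k = 5 + N_{k-1}^3.
N_0 = 5
N_1 = 5 + 5^3 = 130
So |H| = 130.
A ground atom is a predicate applied to a tuple of terms from H, so the count is the sum over predicates of |H|^arity:
  C: 130^3 = 2197000
Total ground atoms: 2197000.

2197000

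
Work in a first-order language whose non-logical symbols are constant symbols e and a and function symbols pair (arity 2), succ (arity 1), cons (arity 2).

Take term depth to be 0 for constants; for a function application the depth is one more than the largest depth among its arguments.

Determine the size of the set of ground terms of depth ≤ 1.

If N_k denotes the number of depth-≤k ground terms, the 2 constants give N_0 = 2, and each function symbol of arity r contributes N_{k-1}^r new terms at level k: N_k = 2 + N_{k-1}^2 + N_{k-1} + N_{k-1}^2.
N_0 = 2
N_1 = 2 + 2^2 + 2 + 2^2 = 12
Explicitly: e, a, pair(e, e), pair(e, a), pair(a, e), pair(a, a), succ(e), succ(a), cons(e, e), cons(e, a), cons(a, e), cons(a, a).

12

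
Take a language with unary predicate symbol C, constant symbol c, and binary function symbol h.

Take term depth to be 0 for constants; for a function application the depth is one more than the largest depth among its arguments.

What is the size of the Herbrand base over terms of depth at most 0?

1

First count ground terms of depth ≤ 0.
Let N_k = |{terms of depth ≤ k}|. Then N_0 = 1 and N_k = 1 + N_{k-1}^2 for k ≥ 1 (one summand per function symbol, arity giving the exponent).
N_0 = 1
Explicitly: c.
So |H| = 1.
Each predicate of arity r yields |H|^r ground atoms (one per choice of an r-tuple from H):
  C: 1
Total ground atoms: 1.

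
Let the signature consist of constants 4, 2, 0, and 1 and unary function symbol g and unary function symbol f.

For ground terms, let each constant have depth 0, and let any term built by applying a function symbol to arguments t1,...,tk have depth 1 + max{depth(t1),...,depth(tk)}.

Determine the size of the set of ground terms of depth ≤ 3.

Let N_k = |{terms of depth ≤ k}|. Then N_0 = 4 and N_k = 4 + N_{k-1} + N_{k-1} for k ≥ 1 (one summand per function symbol, arity giving the exponent).
N_0 = 4
N_1 = 4 + 4 + 4 = 12
N_2 = 4 + 12 + 12 = 28
N_3 = 4 + 28 + 28 = 60

60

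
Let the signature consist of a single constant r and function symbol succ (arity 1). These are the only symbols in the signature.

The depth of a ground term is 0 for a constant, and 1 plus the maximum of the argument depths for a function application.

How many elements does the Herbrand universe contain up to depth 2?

Let N_k = |{terms of depth ≤ k}|. Then N_0 = 1 and N_k = 1 + N_{k-1} for k ≥ 1 (one summand per function symbol, arity giving the exponent).
N_0 = 1
N_1 = 1 + 1 = 2
N_2 = 1 + 2 = 3

3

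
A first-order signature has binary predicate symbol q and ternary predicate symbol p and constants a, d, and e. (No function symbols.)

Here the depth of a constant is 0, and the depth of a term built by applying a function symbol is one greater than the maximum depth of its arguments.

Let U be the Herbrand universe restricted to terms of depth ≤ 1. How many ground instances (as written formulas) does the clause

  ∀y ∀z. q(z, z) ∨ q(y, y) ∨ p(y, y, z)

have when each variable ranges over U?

9

Ground terms of depth ≤ 1:
  With no function symbols every ground term is a constant, so there are exactly 3 ground terms at every depth bound.
  N_0 = 3
  N_1 = 3
  Explicitly: a, d, e.
So there are 3 ground terms available for substitution.
There are 2 variables to instantiate (y, z), each occurring in at least one literal, so different choices give different ground instances.
Number of ground instances = 3^2 = 9.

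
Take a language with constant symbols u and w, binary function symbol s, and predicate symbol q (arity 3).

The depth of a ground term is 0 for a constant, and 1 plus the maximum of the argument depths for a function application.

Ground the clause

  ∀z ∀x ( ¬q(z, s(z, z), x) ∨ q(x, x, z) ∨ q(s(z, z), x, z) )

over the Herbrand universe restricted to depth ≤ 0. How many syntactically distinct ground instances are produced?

Ground terms of depth ≤ 0:
  Let N_k = |{terms of depth ≤ k}|. Then N_0 = 2 and N_k = 2 + N_{k-1}^2 for k ≥ 1 (one summand per function symbol, arity giving the exponent).
  N_0 = 2
So there are 2 ground terms available for substitution.
Each of z, x ranges independently over the available ground terms, and distinct assignments produce distinct instances.
Number of ground instances = 2^2 = 4.

4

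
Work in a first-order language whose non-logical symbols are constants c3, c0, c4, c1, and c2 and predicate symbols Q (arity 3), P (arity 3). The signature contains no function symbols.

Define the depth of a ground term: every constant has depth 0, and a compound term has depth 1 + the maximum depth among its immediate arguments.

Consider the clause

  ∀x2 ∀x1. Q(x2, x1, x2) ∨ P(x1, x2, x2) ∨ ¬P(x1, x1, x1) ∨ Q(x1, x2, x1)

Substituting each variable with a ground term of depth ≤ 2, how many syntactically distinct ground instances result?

Ground terms of depth ≤ 2:
  With no function symbols every ground term is a constant, so there are exactly 5 ground terms at every depth bound.
  N_0 = 5
  N_1 = 5
  N_2 = 5
  Explicitly: c3, c0, c4, c1, c2.
So there are 5 ground terms available for substitution.
There are 2 variables to instantiate (x2, x1), each occurring in at least one literal, so different choices give different ground instances.
Number of ground instances = 5^2 = 25.

25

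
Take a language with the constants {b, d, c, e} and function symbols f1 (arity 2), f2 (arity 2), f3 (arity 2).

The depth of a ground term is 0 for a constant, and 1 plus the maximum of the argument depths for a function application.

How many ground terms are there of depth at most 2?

8116

If N_k denotes the number of depth-≤k ground terms, the 4 constants give N_0 = 4, and each function symbol of arity r contributes N_{k-1}^r new terms at level k: N_k = 4 + N_{k-1}^2 + N_{k-1}^2 + N_{k-1}^2.
N_0 = 4
N_1 = 4 + 4^2 + 4^2 + 4^2 = 52
N_2 = 4 + 52^2 + 52^2 + 52^2 = 8116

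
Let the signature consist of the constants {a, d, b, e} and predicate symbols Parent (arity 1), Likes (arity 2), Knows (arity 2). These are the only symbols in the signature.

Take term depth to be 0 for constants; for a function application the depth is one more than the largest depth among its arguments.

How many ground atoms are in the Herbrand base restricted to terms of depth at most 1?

First count ground terms of depth ≤ 1.
With no function symbols every ground term is a constant, so there are exactly 4 ground terms at every depth bound.
N_0 = 4
N_1 = 4
So |H| = 4.
A ground atom is a predicate applied to a tuple of terms from H, so the count is the sum over predicates of |H|^arity:
  Parent: 4;  Likes: 4^2 = 16;  Knows: 4^2 = 16
Total ground atoms: 4 + 16 + 16 = 36.

36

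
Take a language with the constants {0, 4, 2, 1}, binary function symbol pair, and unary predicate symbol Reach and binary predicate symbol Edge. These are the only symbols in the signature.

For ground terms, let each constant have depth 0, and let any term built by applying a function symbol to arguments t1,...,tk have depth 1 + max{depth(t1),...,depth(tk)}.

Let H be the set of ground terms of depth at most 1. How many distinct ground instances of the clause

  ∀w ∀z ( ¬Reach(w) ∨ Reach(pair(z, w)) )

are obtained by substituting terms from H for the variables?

400

Ground terms of depth ≤ 1:
  If N_k denotes the number of depth-≤k ground terms, the 4 constants give N_0 = 4, and each function symbol of arity r contributes N_{k-1}^r new terms at level k: N_k = 4 + N_{k-1}^2.
  N_0 = 4
  N_1 = 4 + 4^2 = 20
So there are 20 ground terms available for substitution.
The clause has 2 distinct variables (w, z), each appearing in the body. In the free term algebra distinct substitutions yield syntactically distinct ground instances.
Number of ground instances = 20^2 = 400.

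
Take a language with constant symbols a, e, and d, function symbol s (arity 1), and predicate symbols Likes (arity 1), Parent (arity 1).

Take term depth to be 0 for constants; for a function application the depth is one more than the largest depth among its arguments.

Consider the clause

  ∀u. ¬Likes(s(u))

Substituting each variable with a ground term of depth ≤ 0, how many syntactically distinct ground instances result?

Ground terms of depth ≤ 0:
  If N_k denotes the number of depth-≤k ground terms, the 3 constants give N_0 = 3, and each function symbol of arity r contributes N_{k-1}^r new terms at level k: N_k = 3 + N_{k-1}.
  N_0 = 3
  Explicitly: a, e, d.
So there are 3 ground terms available for substitution.
The variable u ranges independently over the available ground terms, and distinct assignments produce distinct instances.
Number of ground instances = 3.

3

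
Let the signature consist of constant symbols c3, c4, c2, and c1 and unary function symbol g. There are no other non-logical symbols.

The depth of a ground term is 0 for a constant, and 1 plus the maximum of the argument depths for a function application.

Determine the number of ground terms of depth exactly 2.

4

Write N_k for the number of ground terms of depth ≤ k. A term of depth ≤ k is either a constant or a function symbol applied to arguments of depth ≤ k−1, so N_k = 4 + N_{k-1}.
N_0 = 4
N_1 = 4 + 4 = 8
N_2 = 4 + 8 = 12
Terms of depth exactly 2: N_2 − N_1 = 12 − 8 = 4.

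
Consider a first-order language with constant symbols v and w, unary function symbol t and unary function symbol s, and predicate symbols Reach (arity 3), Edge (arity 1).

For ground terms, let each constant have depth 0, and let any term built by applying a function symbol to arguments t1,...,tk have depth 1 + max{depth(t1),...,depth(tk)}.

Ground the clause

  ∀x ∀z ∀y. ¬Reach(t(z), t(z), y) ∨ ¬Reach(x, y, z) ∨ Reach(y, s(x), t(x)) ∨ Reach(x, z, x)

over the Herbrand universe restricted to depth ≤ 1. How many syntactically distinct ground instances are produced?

Ground terms of depth ≤ 1:
  Let N_k = |{terms of depth ≤ k}|. Then N_0 = 2 and N_k = 2 + N_{k-1} + N_{k-1} for k ≥ 1 (one summand per function symbol, arity giving the exponent).
  N_0 = 2
  N_1 = 2 + 2 + 2 = 6
  Explicitly: v, w, t(v), t(w), s(v), s(w).
So there are 6 ground terms available for substitution.
The clause has 3 distinct variables (x, z, y), each appearing in the body. In the free term algebra distinct substitutions yield syntactically distinct ground instances.
Number of ground instances = 6^3 = 216.

216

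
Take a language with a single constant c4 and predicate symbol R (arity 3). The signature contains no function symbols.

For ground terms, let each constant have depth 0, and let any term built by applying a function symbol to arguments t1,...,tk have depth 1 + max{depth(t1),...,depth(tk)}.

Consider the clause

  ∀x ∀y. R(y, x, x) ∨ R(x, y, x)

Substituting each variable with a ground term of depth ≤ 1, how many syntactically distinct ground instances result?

1

Ground terms of depth ≤ 1:
  With no function symbols every ground term is a constant, so there is exactly 1 ground term at every depth bound.
  N_0 = 1
  N_1 = 1
  Explicitly: c4.
So there is exactly 1 ground term available for substitution.
The body mentions every one of the 2 quantified variables; since ground terms form a free algebra, no two substitutions collapse to the same formula.
Number of ground instances = 1^2 = 1.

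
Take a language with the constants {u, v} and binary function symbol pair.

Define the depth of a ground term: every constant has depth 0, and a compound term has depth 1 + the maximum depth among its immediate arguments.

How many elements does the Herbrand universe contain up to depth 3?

1446

If N_k denotes the number of depth-≤k ground terms, the 2 constants give N_0 = 2, and each function symbol of arity r contributes N_{k-1}^r new terms at level k: N_k = 2 + N_{k-1}^2.
N_0 = 2
N_1 = 2 + 2^2 = 6
N_2 = 2 + 6^2 = 38
N_3 = 2 + 38^2 = 1446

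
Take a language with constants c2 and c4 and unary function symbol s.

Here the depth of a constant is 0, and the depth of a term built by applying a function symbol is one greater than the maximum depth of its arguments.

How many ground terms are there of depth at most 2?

Let N_k = |{terms of depth ≤ k}|. Then N_0 = 2 and N_k = 2 + N_{k-1} for k ≥ 1 (one summand per function symbol, arity giving the exponent).
N_0 = 2
N_1 = 2 + 2 = 4
N_2 = 2 + 4 = 6
Explicitly: c2, c4, s(c2), s(c4), s(s(c2)), s(s(c4)).

6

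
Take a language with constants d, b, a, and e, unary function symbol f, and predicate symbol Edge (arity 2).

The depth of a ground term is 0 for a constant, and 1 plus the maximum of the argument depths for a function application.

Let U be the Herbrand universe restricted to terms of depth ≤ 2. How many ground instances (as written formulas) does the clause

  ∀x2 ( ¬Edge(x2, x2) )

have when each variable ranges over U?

Ground terms of depth ≤ 2:
  Let N_k = |{terms of depth ≤ k}|. Then N_0 = 4 and N_k = 4 + N_{k-1} for k ≥ 1 (one summand per function symbol, arity giving the exponent).
  N_0 = 4
  N_1 = 4 + 4 = 8
  N_2 = 4 + 8 = 12
  Explicitly: d, b, a, e, f(d), f(b), f(a), f(e), f(f(d)), f(f(b)), f(f(a)), f(f(e)).
So there are 12 ground terms available for substitution.
The body mentions the single quantified variable x2; since ground terms form a free algebra, no two substitutions collapse to the same formula.
Number of ground instances = 12.

12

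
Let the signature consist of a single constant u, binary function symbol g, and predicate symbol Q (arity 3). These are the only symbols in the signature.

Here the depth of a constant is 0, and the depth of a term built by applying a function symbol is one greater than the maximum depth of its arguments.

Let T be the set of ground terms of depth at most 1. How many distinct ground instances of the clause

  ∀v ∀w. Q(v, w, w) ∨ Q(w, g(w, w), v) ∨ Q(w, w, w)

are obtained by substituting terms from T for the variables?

Ground terms of depth ≤ 1:
  Let N_k = |{terms of depth ≤ k}|. Then N_0 = 1 and N_k = 1 + N_{k-1}^2 for k ≥ 1 (one summand per function symbol, arity giving the exponent).
  N_0 = 1
  N_1 = 1 + 1^2 = 2
So there are 2 ground terms available for substitution.
There are 2 variables to instantiate (v, w), each occurring in at least one literal, so different choices give different ground instances.
Number of ground instances = 2^2 = 4.

4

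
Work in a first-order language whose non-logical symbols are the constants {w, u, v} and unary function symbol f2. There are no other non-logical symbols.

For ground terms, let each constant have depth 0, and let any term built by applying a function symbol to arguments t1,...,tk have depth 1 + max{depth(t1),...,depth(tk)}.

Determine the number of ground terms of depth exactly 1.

3

If N_k denotes the number of depth-≤k ground terms, the 3 constants give N_0 = 3, and each function symbol of arity r contributes N_{k-1}^r new terms at level k: N_k = 3 + N_{k-1}.
N_0 = 3
N_1 = 3 + 3 = 6
Terms of depth exactly 1: N_1 − N_0 = 6 − 3 = 3.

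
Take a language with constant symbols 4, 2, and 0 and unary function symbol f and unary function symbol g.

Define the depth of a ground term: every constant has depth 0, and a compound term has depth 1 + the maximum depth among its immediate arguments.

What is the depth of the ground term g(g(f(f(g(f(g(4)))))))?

7

depth(g(4)) = 1 + depth(4) = 1 + 0 = 1
depth(f(g(4))) = 1 + depth(g(4)) = 1 + 1 = 2
depth(g(f(g(4)))) = 1 + depth(f(g(4))) = 1 + 2 = 3
depth(f(g(f(g(4))))) = 1 + depth(g(f(g(4)))) = 1 + 3 = 4
depth(f(f(g(f(g(4)))))) = 1 + depth(f(g(f(g(4))))) = 1 + 4 = 5
depth(g(f(f(g(f(g(4))))))) = 1 + depth(f(f(g(f(g(4)))))) = 1 + 5 = 6
depth(g(g(f(f(g(f(g(4)))))))) = 1 + depth(g(f(f(g(f(g(4))))))) = 1 + 6 = 7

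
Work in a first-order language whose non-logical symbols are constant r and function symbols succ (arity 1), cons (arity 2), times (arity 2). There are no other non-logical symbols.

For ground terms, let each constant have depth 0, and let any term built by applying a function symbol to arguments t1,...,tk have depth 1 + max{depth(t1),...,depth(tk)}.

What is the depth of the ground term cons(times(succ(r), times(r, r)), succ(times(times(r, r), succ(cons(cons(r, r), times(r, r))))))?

depth(succ(r)) = 1 + depth(r) = 1 + 0 = 1
depth(times(r, r)) = 1 + max(0, 0) = 1
depth(times(succ(r), times(r, r))) = 1 + max(1, 1) = 2
depth(cons(r, r)) = 1 + max(0, 0) = 1
depth(cons(cons(r, r), times(r, r))) = 1 + max(1, 1) = 2
depth(succ(cons(cons(r, r), times(r, r)))) = 1 + depth(cons(cons(r, r), times(r, r))) = 1 + 2 = 3
depth(times(times(r, r), succ(cons(cons(r, r), times(r, r))))) = 1 + max(1, 3) = 4
depth(succ(times(times(r, r), succ(cons(cons(r, r), times(r, r)))))) = 1 + depth(times(times(r, r), succ(cons(cons(r, r), times(r, r))))) = 1 + 4 = 5
depth(cons(times(succ(r), times(r, r)), succ(times(times(r, r), succ(cons(cons(r, r), times(r, r))))))) = 1 + max(2, 5) = 6

6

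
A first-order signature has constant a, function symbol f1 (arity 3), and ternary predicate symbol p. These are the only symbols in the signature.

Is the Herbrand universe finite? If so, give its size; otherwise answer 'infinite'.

infinite

The signature has at least one function symbol (f1, arity 3) and at least one constant (a).
Iterating f1 gives infinitely many distinct ground terms: a, f1(a, a, a), f1(f1(a, a, a), f1(a, a, a), f1(a, a, a)), ...
So the Herbrand universe is infinite.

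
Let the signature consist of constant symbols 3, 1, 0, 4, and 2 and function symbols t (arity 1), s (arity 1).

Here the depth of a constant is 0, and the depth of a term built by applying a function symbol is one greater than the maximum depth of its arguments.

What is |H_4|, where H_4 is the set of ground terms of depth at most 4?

155

Count level by level. With function symbols t/1, s/1, the terms of depth ≤ k are the 5 constants together with each function applied to depth-≤(k−1) tuples, so N_k = 5 + N_{k-1} + N_{k-1}.
N_0 = 5
N_1 = 5 + 5 + 5 = 15
N_2 = 5 + 15 + 15 = 35
N_3 = 5 + 35 + 35 = 75
N_4 = 5 + 75 + 75 = 155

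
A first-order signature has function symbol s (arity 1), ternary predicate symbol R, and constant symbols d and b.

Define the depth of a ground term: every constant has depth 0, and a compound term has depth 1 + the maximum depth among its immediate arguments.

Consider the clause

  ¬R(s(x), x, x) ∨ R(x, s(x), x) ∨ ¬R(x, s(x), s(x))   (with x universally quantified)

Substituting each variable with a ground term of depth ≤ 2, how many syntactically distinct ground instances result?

Ground terms of depth ≤ 2:
  If N_k denotes the number of depth-≤k ground terms, the 2 constants give N_0 = 2, and each function symbol of arity r contributes N_{k-1}^r new terms at level k: N_k = 2 + N_{k-1}.
  N_0 = 2
  N_1 = 2 + 2 = 4
  N_2 = 2 + 4 = 6
So there are 6 ground terms available for substitution.
The variable x ranges independently over the available ground terms, and distinct assignments produce distinct instances.
Number of ground instances = 6.

6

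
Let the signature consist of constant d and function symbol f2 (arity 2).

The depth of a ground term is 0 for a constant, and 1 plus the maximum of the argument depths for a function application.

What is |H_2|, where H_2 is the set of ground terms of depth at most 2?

Count level by level. With function symbols f2/2, the terms of depth ≤ k are the 1 constant together with each function applied to depth-≤(k−1) tuples, so N_k = 1 + N_{k-1}^2.
N_0 = 1
N_1 = 1 + 1^2 = 2
N_2 = 1 + 2^2 = 5

5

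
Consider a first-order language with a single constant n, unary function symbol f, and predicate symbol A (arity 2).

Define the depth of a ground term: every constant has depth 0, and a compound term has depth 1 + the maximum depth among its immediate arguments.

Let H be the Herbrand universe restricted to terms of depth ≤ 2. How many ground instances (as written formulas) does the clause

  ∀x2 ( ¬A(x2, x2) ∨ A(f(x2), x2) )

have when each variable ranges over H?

Ground terms of depth ≤ 2:
  Count level by level. With function symbols f/1, the terms of depth ≤ k are the 1 constant together with each function applied to depth-≤(k−1) tuples, so N_k = 1 + N_{k-1}.
  N_0 = 1
  N_1 = 1 + 1 = 2
  N_2 = 1 + 2 = 3
  Explicitly: n, f(n), f(f(n)).
So there are 3 ground terms available for substitution.
The clause has 1 distinct variable (x2), which appears in the body. In the free term algebra distinct substitutions yield syntactically distinct ground instances.
Number of ground instances = 3.

3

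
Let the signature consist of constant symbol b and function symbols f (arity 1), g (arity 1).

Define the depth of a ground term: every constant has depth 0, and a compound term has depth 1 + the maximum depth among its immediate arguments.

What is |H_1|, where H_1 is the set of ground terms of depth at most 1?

If N_k denotes the number of depth-≤k ground terms, the 1 constant gives N_0 = 1, and each function symbol of arity r contributes N_{k-1}^r new terms at level k: N_k = 1 + N_{k-1} + N_{k-1}.
N_0 = 1
N_1 = 1 + 1 + 1 = 3

3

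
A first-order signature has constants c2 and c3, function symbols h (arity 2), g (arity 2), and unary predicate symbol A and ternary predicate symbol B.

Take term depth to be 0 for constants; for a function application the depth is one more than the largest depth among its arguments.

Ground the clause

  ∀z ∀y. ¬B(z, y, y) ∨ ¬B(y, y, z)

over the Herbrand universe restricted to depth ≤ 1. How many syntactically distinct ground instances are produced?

100

Ground terms of depth ≤ 1:
  Let N_k = |{terms of depth ≤ k}|. Then N_0 = 2 and N_k = 2 + N_{k-1}^2 + N_{k-1}^2 for k ≥ 1 (one summand per function symbol, arity giving the exponent).
  N_0 = 2
  N_1 = 2 + 2^2 + 2^2 = 10
  Explicitly: c2, c3, h(c2, c2), h(c2, c3), h(c3, c2), h(c3, c3), g(c2, c2), g(c2, c3), g(c3, c2), g(c3, c3).
So there are 10 ground terms available for substitution.
There are 2 variables to instantiate (z, y), each occurring in at least one literal, so different choices give different ground instances.
Number of ground instances = 10^2 = 100.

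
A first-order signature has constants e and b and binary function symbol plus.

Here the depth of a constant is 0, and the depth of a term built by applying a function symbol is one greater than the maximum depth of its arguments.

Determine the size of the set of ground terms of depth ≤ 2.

Count level by level. With function symbols plus/2, the terms of depth ≤ k are the 2 constants together with each function applied to depth-≤(k−1) tuples, so N_k = 2 + N_{k-1}^2.
N_0 = 2
N_1 = 2 + 2^2 = 6
N_2 = 2 + 6^2 = 38

38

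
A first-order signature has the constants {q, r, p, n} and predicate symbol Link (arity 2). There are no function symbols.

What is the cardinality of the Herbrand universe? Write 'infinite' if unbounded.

There are no function symbols, so every ground term is one of the 4 constants.
The Herbrand universe is {q, r, p, n}, which is finite with 4 elements.

4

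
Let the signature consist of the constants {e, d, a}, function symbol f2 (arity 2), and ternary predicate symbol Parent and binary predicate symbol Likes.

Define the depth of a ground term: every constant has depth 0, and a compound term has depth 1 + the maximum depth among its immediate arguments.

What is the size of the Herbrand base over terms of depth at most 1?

1872

First count ground terms of depth ≤ 1.
If N_k denotes the number of depth-≤k ground terms, the 3 constants give N_0 = 3, and each function symbol of arity r contributes N_{k-1}^r new terms at level k: N_k = 3 + N_{k-1}^2.
N_0 = 3
N_1 = 3 + 3^2 = 12
So |H| = 12.
Each predicate of arity r yields |H|^r ground atoms (one per choice of an r-tuple from H):
  Parent: 12^3 = 1728;  Likes: 12^2 = 144
Total ground atoms: 1728 + 144 = 1872.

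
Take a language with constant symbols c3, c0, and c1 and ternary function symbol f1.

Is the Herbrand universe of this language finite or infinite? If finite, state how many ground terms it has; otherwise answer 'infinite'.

The signature has at least one function symbol (f1, arity 3) and at least one constant (c3).
Iterating f1 gives infinitely many distinct ground terms: c3, f1(c3, c3, c3), f1(f1(c3, c3, c3), f1(c3, c3, c3), f1(c3, c3, c3)), ...
So the Herbrand universe is infinite.

infinite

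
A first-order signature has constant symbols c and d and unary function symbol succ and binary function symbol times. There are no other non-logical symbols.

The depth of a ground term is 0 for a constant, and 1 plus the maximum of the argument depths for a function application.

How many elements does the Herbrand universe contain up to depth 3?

5552

Write N_k for the number of ground terms of depth ≤ k. A term of depth ≤ k is either a constant or a function symbol applied to arguments of depth ≤ k−1, so N_k = 2 + N_{k-1} + N_{k-1}^2.
N_0 = 2
N_1 = 2 + 2 + 2^2 = 8
N_2 = 2 + 8 + 8^2 = 74
N_3 = 2 + 74 + 74^2 = 5552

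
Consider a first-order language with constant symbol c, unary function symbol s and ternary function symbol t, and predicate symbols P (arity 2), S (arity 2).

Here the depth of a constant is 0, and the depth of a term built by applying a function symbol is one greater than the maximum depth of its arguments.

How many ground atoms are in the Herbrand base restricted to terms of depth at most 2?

First count ground terms of depth ≤ 2.
Let N_k count ground terms of depth at most k. Each non-constant term of depth ≤ k is some function symbol applied to depth-≤(k−1) arguments, giving N_k = 1 + N_{k-1} + N_{k-1}^3.
N_0 = 1
N_1 = 1 + 1 + 1^3 = 3
N_2 = 1 + 3 + 3^3 = 31
So |H| = 31.
Ground atoms are formed by filling each argument slot of a predicate with a term from H, so an r-ary predicate gives |H|^r atoms:
  P: 31^2 = 961;  S: 31^2 = 961
Total ground atoms: 961 + 961 = 1922.

1922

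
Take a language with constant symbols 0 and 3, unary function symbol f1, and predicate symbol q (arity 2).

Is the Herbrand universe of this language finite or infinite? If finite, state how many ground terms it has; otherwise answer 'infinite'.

The signature has at least one function symbol (f1, arity 1) and at least one constant (0).
Iterating f1 gives infinitely many distinct ground terms: 0, f1(0), f1(f1(0)), ...
So the Herbrand universe is infinite.

infinite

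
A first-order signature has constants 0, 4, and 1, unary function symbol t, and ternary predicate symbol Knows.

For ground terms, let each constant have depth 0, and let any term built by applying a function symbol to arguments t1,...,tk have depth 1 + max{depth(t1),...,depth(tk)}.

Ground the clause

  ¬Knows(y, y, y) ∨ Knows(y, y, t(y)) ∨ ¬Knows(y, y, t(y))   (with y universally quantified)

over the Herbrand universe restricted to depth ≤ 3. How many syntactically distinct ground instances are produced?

12

Ground terms of depth ≤ 3:
  Count level by level. With function symbols t/1, the terms of depth ≤ k are the 3 constants together with each function applied to depth-≤(k−1) tuples, so N_k = 3 + N_{k-1}.
  N_0 = 3
  N_1 = 3 + 3 = 6
  N_2 = 3 + 6 = 9
  N_3 = 3 + 9 = 12
  Explicitly: 0, 4, 1, t(0), t(4), t(1), t(t(0)), t(t(4)), t(t(1)), t(t(t(0))), t(t(t(4))), t(t(t(1))).
So there are 12 ground terms available for substitution.
The clause has 1 distinct variable (y), which appears in the body. In the free term algebra distinct substitutions yield syntactically distinct ground instances.
Number of ground instances = 12.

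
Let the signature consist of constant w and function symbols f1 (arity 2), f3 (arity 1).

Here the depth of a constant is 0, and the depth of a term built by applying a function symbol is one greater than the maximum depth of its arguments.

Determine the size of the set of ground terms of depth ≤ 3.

183

Count level by level. With function symbols f1/2, f3/1, the terms of depth ≤ k are the 1 constant together with each function applied to depth-≤(k−1) tuples, so N_k = 1 + N_{k-1}^2 + N_{k-1}.
N_0 = 1
N_1 = 1 + 1^2 + 1 = 3
N_2 = 1 + 3^2 + 3 = 13
N_3 = 1 + 13^2 + 13 = 183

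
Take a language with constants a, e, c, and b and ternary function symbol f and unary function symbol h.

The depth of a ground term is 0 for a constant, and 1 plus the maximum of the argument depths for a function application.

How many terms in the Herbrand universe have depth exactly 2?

Write N_k for the number of ground terms of depth ≤ k. A term of depth ≤ k is either a constant or a function symbol applied to arguments of depth ≤ k−1, so N_k = 4 + N_{k-1}^3 + N_{k-1}.
N_0 = 4
N_1 = 4 + 4^3 + 4 = 72
N_2 = 4 + 72^3 + 72 = 373324
Terms of depth exactly 2: N_2 − N_1 = 373324 − 72 = 373252.

373252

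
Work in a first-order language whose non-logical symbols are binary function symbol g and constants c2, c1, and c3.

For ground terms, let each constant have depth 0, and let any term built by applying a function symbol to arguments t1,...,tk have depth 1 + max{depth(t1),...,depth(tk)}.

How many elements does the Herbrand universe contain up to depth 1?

If N_k denotes the number of depth-≤k ground terms, the 3 constants give N_0 = 3, and each function symbol of arity r contributes N_{k-1}^r new terms at level k: N_k = 3 + N_{k-1}^2.
N_0 = 3
N_1 = 3 + 3^2 = 12
Explicitly: c2, c1, c3, g(c2, c2), g(c2, c1), g(c2, c3), g(c1, c2), g(c1, c1), g(c1, c3), g(c3, c2), g(c3, c1), g(c3, c3).

12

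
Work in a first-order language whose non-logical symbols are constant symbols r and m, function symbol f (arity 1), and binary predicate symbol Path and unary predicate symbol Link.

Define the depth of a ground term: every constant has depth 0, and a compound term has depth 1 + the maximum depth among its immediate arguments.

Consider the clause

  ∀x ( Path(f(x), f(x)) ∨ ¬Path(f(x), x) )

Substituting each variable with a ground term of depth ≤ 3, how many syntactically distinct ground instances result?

8

Ground terms of depth ≤ 3:
  If N_k denotes the number of depth-≤k ground terms, the 2 constants give N_0 = 2, and each function symbol of arity r contributes N_{k-1}^r new terms at level k: N_k = 2 + N_{k-1}.
  N_0 = 2
  N_1 = 2 + 2 = 4
  N_2 = 2 + 4 = 6
  N_3 = 2 + 6 = 8
So there are 8 ground terms available for substitution.
The clause has 1 distinct variable (x), which appears in the body. In the free term algebra distinct substitutions yield syntactically distinct ground instances.
Number of ground instances = 8.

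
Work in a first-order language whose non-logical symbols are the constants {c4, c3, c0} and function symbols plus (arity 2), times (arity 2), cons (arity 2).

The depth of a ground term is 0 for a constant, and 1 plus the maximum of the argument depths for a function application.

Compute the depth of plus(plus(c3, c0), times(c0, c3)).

depth(plus(c3, c0)) = 1 + max(0, 0) = 1
depth(times(c0, c3)) = 1 + max(0, 0) = 1
depth(plus(plus(c3, c0), times(c0, c3))) = 1 + max(1, 1) = 2

2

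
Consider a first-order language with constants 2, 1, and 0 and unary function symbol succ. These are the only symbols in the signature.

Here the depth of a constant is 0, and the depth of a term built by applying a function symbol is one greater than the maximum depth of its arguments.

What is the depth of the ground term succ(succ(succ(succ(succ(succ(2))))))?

6

depth(succ(2)) = 1 + depth(2) = 1 + 0 = 1
depth(succ(succ(2))) = 1 + depth(succ(2)) = 1 + 1 = 2
depth(succ(succ(succ(2)))) = 1 + depth(succ(succ(2))) = 1 + 2 = 3
depth(succ(succ(succ(succ(2))))) = 1 + depth(succ(succ(succ(2)))) = 1 + 3 = 4
depth(succ(succ(succ(succ(succ(2)))))) = 1 + depth(succ(succ(succ(succ(2))))) = 1 + 4 = 5
depth(succ(succ(succ(succ(succ(succ(2))))))) = 1 + depth(succ(succ(succ(succ(succ(2)))))) = 1 + 5 = 6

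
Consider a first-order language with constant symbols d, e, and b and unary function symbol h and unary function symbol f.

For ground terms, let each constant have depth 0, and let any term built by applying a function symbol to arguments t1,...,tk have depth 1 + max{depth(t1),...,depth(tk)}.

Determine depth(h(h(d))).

2

depth(h(d)) = 1 + depth(d) = 1 + 0 = 1
depth(h(h(d))) = 1 + depth(h(d)) = 1 + 1 = 2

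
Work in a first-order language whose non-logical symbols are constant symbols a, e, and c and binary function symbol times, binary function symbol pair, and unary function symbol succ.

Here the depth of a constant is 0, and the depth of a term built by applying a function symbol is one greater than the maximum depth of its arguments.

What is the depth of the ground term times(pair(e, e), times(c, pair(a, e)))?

3

depth(pair(e, e)) = 1 + max(0, 0) = 1
depth(pair(a, e)) = 1 + max(0, 0) = 1
depth(times(c, pair(a, e))) = 1 + max(0, 1) = 2
depth(times(pair(e, e), times(c, pair(a, e)))) = 1 + max(1, 2) = 3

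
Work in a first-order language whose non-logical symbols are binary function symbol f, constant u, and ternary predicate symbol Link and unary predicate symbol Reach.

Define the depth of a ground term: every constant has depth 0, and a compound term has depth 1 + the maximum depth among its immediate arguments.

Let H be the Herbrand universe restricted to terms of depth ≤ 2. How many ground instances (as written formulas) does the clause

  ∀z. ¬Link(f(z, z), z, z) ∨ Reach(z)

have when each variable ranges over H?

5

Ground terms of depth ≤ 2:
  Write N_k for the number of ground terms of depth ≤ k. A term of depth ≤ k is either a constant or a function symbol applied to arguments of depth ≤ k−1, so N_k = 1 + N_{k-1}^2.
  N_0 = 1
  N_1 = 1 + 1^2 = 2
  N_2 = 1 + 2^2 = 5
  Explicitly: u, f(u, u), f(u, f(u, u)), f(f(u, u), u), f(f(u, u), f(u, u)).
So there are 5 ground terms available for substitution.
The clause has 1 distinct variable (z), which appears in the body. In the free term algebra distinct substitutions yield syntactically distinct ground instances.
Number of ground instances = 5.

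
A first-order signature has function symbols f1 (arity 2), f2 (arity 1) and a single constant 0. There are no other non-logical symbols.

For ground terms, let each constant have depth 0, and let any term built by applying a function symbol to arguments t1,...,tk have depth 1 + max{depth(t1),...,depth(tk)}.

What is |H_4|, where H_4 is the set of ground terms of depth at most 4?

Count level by level. With function symbols f1/2, f2/1, the terms of depth ≤ k are the 1 constant together with each function applied to depth-≤(k−1) tuples, so N_k = 1 + N_{k-1}^2 + N_{k-1}.
N_0 = 1
N_1 = 1 + 1^2 + 1 = 3
N_2 = 1 + 3^2 + 3 = 13
N_3 = 1 + 13^2 + 13 = 183
N_4 = 1 + 183^2 + 183 = 33673

33673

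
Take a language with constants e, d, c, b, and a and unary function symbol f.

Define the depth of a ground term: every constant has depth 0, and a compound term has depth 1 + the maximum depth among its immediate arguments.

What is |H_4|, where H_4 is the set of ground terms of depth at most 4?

25

Let N_k = |{terms of depth ≤ k}|. Then N_0 = 5 and N_k = 5 + N_{k-1} for k ≥ 1 (one summand per function symbol, arity giving the exponent).
N_0 = 5
N_1 = 5 + 5 = 10
N_2 = 5 + 10 = 15
N_3 = 5 + 15 = 20
N_4 = 5 + 20 = 25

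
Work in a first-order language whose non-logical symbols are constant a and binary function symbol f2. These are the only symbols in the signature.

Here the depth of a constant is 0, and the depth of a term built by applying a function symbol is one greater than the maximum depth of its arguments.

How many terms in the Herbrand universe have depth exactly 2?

If N_k denotes the number of depth-≤k ground terms, the 1 constant gives N_0 = 1, and each function symbol of arity r contributes N_{k-1}^r new terms at level k: N_k = 1 + N_{k-1}^2.
N_0 = 1
N_1 = 1 + 1^2 = 2
N_2 = 1 + 2^2 = 5
Terms of depth exactly 2: N_2 − N_1 = 5 − 2 = 3.

3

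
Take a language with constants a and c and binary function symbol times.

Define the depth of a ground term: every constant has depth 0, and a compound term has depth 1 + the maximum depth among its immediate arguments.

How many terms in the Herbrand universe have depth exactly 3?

1408

Let N_k = |{terms of depth ≤ k}|. Then N_0 = 2 and N_k = 2 + N_{k-1}^2 for k ≥ 1 (one summand per function symbol, arity giving the exponent).
N_0 = 2
N_1 = 2 + 2^2 = 6
N_2 = 2 + 6^2 = 38
N_3 = 2 + 38^2 = 1446
Terms of depth exactly 3: N_3 − N_2 = 1446 − 38 = 1408.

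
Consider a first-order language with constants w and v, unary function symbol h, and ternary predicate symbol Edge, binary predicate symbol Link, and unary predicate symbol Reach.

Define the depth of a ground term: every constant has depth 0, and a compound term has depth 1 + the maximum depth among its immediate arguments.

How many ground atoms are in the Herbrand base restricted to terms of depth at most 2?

First count ground terms of depth ≤ 2.
Let N_k count ground terms of depth at most k. Each non-constant term of depth ≤ k is some function symbol applied to depth-≤(k−1) arguments, giving N_k = 2 + N_{k-1}.
N_0 = 2
N_1 = 2 + 2 = 4
N_2 = 2 + 4 = 6
So |H| = 6.
Each predicate of arity r yields |H|^r ground atoms (one per choice of an r-tuple from H):
  Edge: 6^3 = 216;  Link: 6^2 = 36;  Reach: 6
Total ground atoms: 216 + 36 + 6 = 258.

258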